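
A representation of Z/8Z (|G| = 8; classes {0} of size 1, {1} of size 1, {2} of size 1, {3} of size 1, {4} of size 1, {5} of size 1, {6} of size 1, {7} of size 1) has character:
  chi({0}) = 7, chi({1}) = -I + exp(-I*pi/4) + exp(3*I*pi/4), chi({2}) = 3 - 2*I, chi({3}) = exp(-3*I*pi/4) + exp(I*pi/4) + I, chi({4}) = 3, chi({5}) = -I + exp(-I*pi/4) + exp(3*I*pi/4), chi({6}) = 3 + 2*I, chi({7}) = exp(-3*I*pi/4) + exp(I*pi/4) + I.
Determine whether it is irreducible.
Not irreducible (reducible): <chi, chi> = 11 > 1.

Derivation: <chi, chi> = (1/|G|) sum_C |C| * |chi(C)|^2 = (1/8)[1*|7|^2 + 1*|-I + exp(-I*pi/4) + exp(3*I*pi/4)|^2 + 1*|3 - 2*I|^2 + 1*|exp(-3*I*pi/4) + exp(I*pi/4) + I|^2 + 1*|3|^2 + 1*|-I + exp(-I*pi/4) + exp(3*I*pi/4)|^2 + 1*|3 + 2*I|^2 + 1*|exp(-3*I*pi/4) + exp(I*pi/4) + I|^2]
  = (1/8)[(49) + (1) + (13) + (1) + (9) + (1) + (13) + (1)] = 88/8 = 11.
(Exp terms are combined using exp(i*s)*conj(exp(i*t)) = exp(i*(s-t)), and sums of them are collapsed using the identity that for every m > 1 the m distinct m-th roots of unity sum to 0, e.g. 1 + exp(2*I*pi/3) + exp(-2*I*pi/3) = 0.)
A character is irreducible iff <chi, chi> = 1, so this representation is reducible.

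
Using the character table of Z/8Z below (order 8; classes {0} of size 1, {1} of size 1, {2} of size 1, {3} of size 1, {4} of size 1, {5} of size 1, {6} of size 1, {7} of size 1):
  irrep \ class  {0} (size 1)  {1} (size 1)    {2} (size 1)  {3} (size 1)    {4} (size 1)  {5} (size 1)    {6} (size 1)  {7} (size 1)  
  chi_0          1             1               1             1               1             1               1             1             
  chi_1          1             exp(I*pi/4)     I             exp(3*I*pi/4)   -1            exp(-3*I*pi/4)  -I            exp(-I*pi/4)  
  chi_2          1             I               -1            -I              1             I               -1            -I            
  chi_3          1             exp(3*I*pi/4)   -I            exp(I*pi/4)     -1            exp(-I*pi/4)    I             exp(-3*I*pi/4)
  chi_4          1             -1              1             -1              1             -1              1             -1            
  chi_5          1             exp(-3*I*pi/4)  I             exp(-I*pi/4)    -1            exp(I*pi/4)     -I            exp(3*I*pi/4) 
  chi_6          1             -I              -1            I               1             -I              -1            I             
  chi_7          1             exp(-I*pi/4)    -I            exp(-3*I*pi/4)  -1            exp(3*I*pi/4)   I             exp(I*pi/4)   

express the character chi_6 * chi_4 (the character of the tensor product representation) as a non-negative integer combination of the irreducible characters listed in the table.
chi_6 tensor chi_4 = chi_2 (all other irreducibles have multiplicity 0).

Proof sketch: The character of a tensor product is the pointwise product (chi_6 * chi_4)(C) = chi_6(C) * chi_4(C):
  {0}: (1)*(1), {1}: (-I)*(-1), {2}: (-1)*(1), {3}: (I)*(-1), {4}: (1)*(1), {5}: (-I)*(-1), {6}: (-1)*(1), {7}: (I)*(-1)
so (chi_6 * chi_4) takes values
  {0} -> 1, {1} -> I, {2} -> -1, {3} -> -I, {4} -> 1, {5} -> I, {6} -> -1, {7} -> -I.
Now take the inner product of this character with each irreducible chi from the table, <chi_6*chi_4, chi> = (1/8) sum_C |C| (chi_6*chi_4)(C) conj(chi(C)):
  <chi_6*chi_4, chi_0> = (1/8)[1*(1)*conj(1) + 1*(I)*conj(1) + 1*(-1)*conj(1) + 1*(-I)*conj(1) + 1*(1)*conj(1) + 1*(I)*conj(1) + 1*(-1)*conj(1) + 1*(-I)*conj(1)]
      = (1/8)[(1) + (I) + (-1) + (-I) + (1) + (I) + (-1) + (-I)] = 0/8 = 0
  <chi_6*chi_4, chi_1> = (1/8)[1*(1)*conj(1) + 1*(I)*conj(exp(I*pi/4)) + 1*(-1)*conj(I) + 1*(-I)*conj(exp(3*I*pi/4)) + 1*(1)*conj(-1) + 1*(I)*conj(exp(-3*I*pi/4)) + 1*(-1)*conj(-I) + 1*(-I)*conj(exp(-I*pi/4))]
      = (1/8)[(1) + (exp(I*pi/4)) + (I) + (-exp(-I*pi/4)) + (-1) + (exp(-3*I*pi/4)) + (-I) + (-exp(3*I*pi/4))] = 0/8 = 0
  <chi_6*chi_4, chi_2> = (1/8)[1*(1)*conj(1) + 1*(I)*conj(I) + 1*(-1)*conj(-1) + 1*(-I)*conj(-I) + 1*(1)*conj(1) + 1*(I)*conj(I) + 1*(-1)*conj(-1) + 1*(-I)*conj(-I)]
      = (1/8)[(1) + (1) + (1) + (1) + (1) + (1) + (1) + (1)] = 8/8 = 1
  <chi_6*chi_4, chi_3> = (1/8)[1*(1)*conj(1) + 1*(I)*conj(exp(3*I*pi/4)) + 1*(-1)*conj(-I) + 1*(-I)*conj(exp(I*pi/4)) + 1*(1)*conj(-1) + 1*(I)*conj(exp(-I*pi/4)) + 1*(-1)*conj(I) + 1*(-I)*conj(exp(-3*I*pi/4))]
      = (1/8)[(1) + (exp(-I*pi/4)) + (-I) + (-exp(I*pi/4)) + (-1) + (exp(3*I*pi/4)) + (I) + (-exp(-3*I*pi/4))] = 0/8 = 0
  <chi_6*chi_4, chi_4> = (1/8)[1*(1)*conj(1) + 1*(I)*conj(-1) + 1*(-1)*conj(1) + 1*(-I)*conj(-1) + 1*(1)*conj(1) + 1*(I)*conj(-1) + 1*(-1)*conj(1) + 1*(-I)*conj(-1)]
      = (1/8)[(1) + (-I) + (-1) + (I) + (1) + (-I) + (-1) + (I)] = 0/8 = 0
  <chi_6*chi_4, chi_5> = (1/8)[1*(1)*conj(1) + 1*(I)*conj(exp(-3*I*pi/4)) + 1*(-1)*conj(I) + 1*(-I)*conj(exp(-I*pi/4)) + 1*(1)*conj(-1) + 1*(I)*conj(exp(I*pi/4)) + 1*(-1)*conj(-I) + 1*(-I)*conj(exp(3*I*pi/4))]
      = (1/8)[(1) + (exp(-3*I*pi/4)) + (I) + (-exp(3*I*pi/4)) + (-1) + (exp(I*pi/4)) + (-I) + (-exp(-I*pi/4))] = 0/8 = 0
  <chi_6*chi_4, chi_6> = (1/8)[1*(1)*conj(1) + 1*(I)*conj(-I) + 1*(-1)*conj(-1) + 1*(-I)*conj(I) + 1*(1)*conj(1) + 1*(I)*conj(-I) + 1*(-1)*conj(-1) + 1*(-I)*conj(I)]
      = (1/8)[(1) + (-1) + (1) + (-1) + (1) + (-1) + (1) + (-1)] = 0/8 = 0
  <chi_6*chi_4, chi_7> = (1/8)[1*(1)*conj(1) + 1*(I)*conj(exp(-I*pi/4)) + 1*(-1)*conj(-I) + 1*(-I)*conj(exp(-3*I*pi/4)) + 1*(1)*conj(-1) + 1*(I)*conj(exp(3*I*pi/4)) + 1*(-1)*conj(I) + 1*(-I)*conj(exp(I*pi/4))]
      = (1/8)[(1) + (exp(3*I*pi/4)) + (-I) + (-exp(-3*I*pi/4)) + (-1) + (exp(-I*pi/4)) + (I) + (-exp(I*pi/4))] = 0/8 = 0
(Exp terms are combined using exp(i*s)*conj(exp(i*t)) = exp(i*(s-t)), and sums of them are collapsed using the identity that for every m > 1 the m distinct m-th roots of unity sum to 0, e.g. 1 + exp(2*I*pi/3) + exp(-2*I*pi/3) = 0.)
Hence the multiplicities are chi_2: 1. Dimension check: dim(chi_6)*dim(chi_4) = 1*1 = 1 and sum (mult * dim) = 1*1 = 1.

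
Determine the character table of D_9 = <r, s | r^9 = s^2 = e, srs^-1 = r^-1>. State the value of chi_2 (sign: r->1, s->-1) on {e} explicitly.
Conjugacy classes: {e} of size 1, {r^1, r^8} of size 2, {r^2, r^7} of size 2, {r^3, r^6} of size 2, {r^4, r^5} of size 2, {s, sr, ..., sr^8} of size 9.
Character table:
  irrep \ class              {e} (size 1)  {r^1, r^8} (size 2)  {r^2, r^7} (size 2)  {r^3, r^6} (size 2)  {r^4, r^5} (size 2)  {s, sr, ..., sr^8} (size 9)
  chi_1 (triv)               1             1                    1                    1                    1                    1                          
  chi_2 (sign: r->1, s->-1)  1             1                    1                    1                    1                    -1                         
  chi_3 (2d, j=1)            2             2*cos(2*pi/9)        2*cos(4*pi/9)        -1                   -2*cos(pi/9)         0                          
  chi_4 (2d, j=2)            2             2*cos(4*pi/9)        -2*cos(pi/9)         -1                   2*cos(2*pi/9)        0                          
  chi_5 (2d, j=3)            2             -1                   -1                   2                    -1                   0                          
  chi_6 (2d, j=4)            2             -2*cos(pi/9)         2*cos(2*pi/9)        -1                   2*cos(4*pi/9)        0                          

Spot check: chi_2 (sign: r->1, s->-1) on {e} = 1.

Explanation: D_9 has order 2*9 = 18 with 6 conjugacy classes, hence 6 irreducibles. Sum of squared dims 1 + 1 + 4 + 4 + 4 + 4 = 18 = |G|. Linear characters come from the abelianisation; the 2-dimensional irreps have character r^k -> 2*cos(2*pi*j*k/9), reflections -> 0.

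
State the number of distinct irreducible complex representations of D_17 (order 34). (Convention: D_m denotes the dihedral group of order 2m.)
10

Justification: The number of irreducible complex representations of a finite group equals its number of conjugacy classes. D_17 has 10 conjugacy classes ((n+3)/2 for n odd), so D_17 (order 34) has exactly 10 irreducible complex representations.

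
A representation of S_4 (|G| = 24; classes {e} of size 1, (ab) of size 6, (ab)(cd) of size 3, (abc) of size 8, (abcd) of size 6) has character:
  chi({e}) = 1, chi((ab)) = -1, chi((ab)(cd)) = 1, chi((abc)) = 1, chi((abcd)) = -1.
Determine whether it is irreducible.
Irreducible: <chi, chi> = 1.

Explanation: <chi, chi> = (1/|G|) sum_C |C| * |chi(C)|^2 = (1/24)[1*|1|^2 + 6*|-1|^2 + 3*|1|^2 + 8*|1|^2 + 6*|-1|^2]
  = (1/24)[(1) + (6) + (3) + (8) + (6)] = 24/24 = 1.
A character is irreducible iff <chi, chi> = 1, so this representation is irreducible.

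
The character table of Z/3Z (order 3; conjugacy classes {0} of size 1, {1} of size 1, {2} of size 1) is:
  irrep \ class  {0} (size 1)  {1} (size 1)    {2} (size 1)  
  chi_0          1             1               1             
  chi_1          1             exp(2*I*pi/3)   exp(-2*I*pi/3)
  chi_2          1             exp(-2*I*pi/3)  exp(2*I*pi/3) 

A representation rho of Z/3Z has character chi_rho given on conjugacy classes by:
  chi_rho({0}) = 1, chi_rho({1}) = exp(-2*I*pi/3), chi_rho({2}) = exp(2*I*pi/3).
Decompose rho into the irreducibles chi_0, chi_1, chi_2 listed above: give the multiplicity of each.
Multiplicities: chi_0: 0, chi_1: 0, chi_2: 1.

Use <chi_rho, chi> = (1/|G|) sum_C |C| * chi_rho(C) * conj(chi(C)) with |G| = 3 for each irreducible chi in the table:
  <chi_rho, chi_0> = (1/3)[1*(1)*conj(1) + 1*(exp(-2*I*pi/3))*conj(1) + 1*(exp(2*I*pi/3))*conj(1)]
      = (1/3)[(1) + (exp(-2*I*pi/3)) + (exp(2*I*pi/3))] = 0/3 = 0
  <chi_rho, chi_1> = (1/3)[1*(1)*conj(1) + 1*(exp(-2*I*pi/3))*conj(exp(2*I*pi/3)) + 1*(exp(2*I*pi/3))*conj(exp(-2*I*pi/3))]
      = (1/3)[(1) + (exp(2*I*pi/3)) + (exp(-2*I*pi/3))] = 0/3 = 0
  <chi_rho, chi_2> = (1/3)[1*(1)*conj(1) + 1*(exp(-2*I*pi/3))*conj(exp(-2*I*pi/3)) + 1*(exp(2*I*pi/3))*conj(exp(2*I*pi/3))]
      = (1/3)[(1) + (1) + (1)] = 3/3 = 1
(Exp terms are combined using exp(i*s)*conj(exp(i*t)) = exp(i*(s-t)), and sums of them are collapsed using the identity that for every m > 1 the m distinct m-th roots of unity sum to 0, e.g. 1 + exp(2*I*pi/3) + exp(-2*I*pi/3) = 0.)
Dimension check: dim(rho) = sum (mult * dim) = 0*1 + 0*1 + 1*1 = 1 = chi_rho(e) = 1.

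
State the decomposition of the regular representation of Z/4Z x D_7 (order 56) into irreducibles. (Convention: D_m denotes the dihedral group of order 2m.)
Each irreducible V_i of dimension d_i appears with multiplicity d_i, i.e. rho_reg = (direct sum over all irreducibles V_i) d_i V_i. The irreducible dimensions for Z/4Z x D_7 are 1, 1, 1, 1, 1, 1, 1, 1, 2, 2, 2, 2, 2, 2, 2, 2, 2, 2, 2, 2: 8 irreducibles of dimension 1, each with multiplicity 1; 12 irreducibles of dimension 2, each with multiplicity 2. Total dimension 8*1*1 + 12*2*2 = 56 = |G|.

Details: General theorem: in the regular representation of a finite group G, each irreducible appears with multiplicity equal to its dimension. Check: dim(rho_reg) = sum d_i^2 = 1 + 1 + 1 + 1 + 1 + 1 + 1 + 1 + 4 + 4 + 4 + 4 + 4 + 4 + 4 + 4 + 4 + 4 + 4 + 4 = 56 = |G|.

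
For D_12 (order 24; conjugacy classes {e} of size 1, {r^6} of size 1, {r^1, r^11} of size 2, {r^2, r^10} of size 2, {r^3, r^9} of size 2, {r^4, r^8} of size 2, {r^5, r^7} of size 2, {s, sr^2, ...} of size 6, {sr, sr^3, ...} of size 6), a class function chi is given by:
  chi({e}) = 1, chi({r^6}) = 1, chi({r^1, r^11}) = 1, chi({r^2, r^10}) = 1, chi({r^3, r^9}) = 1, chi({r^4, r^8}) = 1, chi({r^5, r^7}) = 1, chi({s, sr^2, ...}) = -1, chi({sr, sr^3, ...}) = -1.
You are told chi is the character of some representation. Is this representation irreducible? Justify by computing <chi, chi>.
Irreducible: <chi, chi> = 1.

Reasoning: <chi, chi> = (1/|G|) sum_C |C| * |chi(C)|^2 = (1/24)[1*|1|^2 + 1*|1|^2 + 2*|1|^2 + 2*|1|^2 + 2*|1|^2 + 2*|1|^2 + 2*|1|^2 + 6*|-1|^2 + 6*|-1|^2]
  = (1/24)[(1) + (1) + (2) + (2) + (2) + (2) + (2) + (6) + (6)] = 24/24 = 1.
A character is irreducible iff <chi, chi> = 1, so this representation is irreducible.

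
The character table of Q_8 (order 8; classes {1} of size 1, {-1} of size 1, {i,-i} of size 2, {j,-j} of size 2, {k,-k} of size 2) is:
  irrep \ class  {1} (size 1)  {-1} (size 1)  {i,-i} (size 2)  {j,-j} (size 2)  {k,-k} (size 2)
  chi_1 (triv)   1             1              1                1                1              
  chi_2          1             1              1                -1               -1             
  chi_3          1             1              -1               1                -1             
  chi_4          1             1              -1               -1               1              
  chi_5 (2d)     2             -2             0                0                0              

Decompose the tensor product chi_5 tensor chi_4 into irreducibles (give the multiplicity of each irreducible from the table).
chi_5 tensor chi_4 = chi_5 (all other irreducibles have multiplicity 0).

Details: The character of a tensor product is the pointwise product (chi_5 * chi_4)(C) = chi_5(C) * chi_4(C):
  {1}: (2)*(1), {-1}: (-2)*(1), {i,-i}: (0)*(-1), {j,-j}: (0)*(-1), {k,-k}: (0)*(1)
so (chi_5 * chi_4) takes values
  {1} -> 2, {-1} -> -2, {i,-i} -> 0, {j,-j} -> 0, {k,-k} -> 0.
Now take the inner product of this character with each irreducible chi from the table, <chi_5*chi_4, chi> = (1/8) sum_C |C| (chi_5*chi_4)(C) conj(chi(C)):
  <chi_5*chi_4, chi_1> = (1/8)[1*(2)*conj(1) + 1*(-2)*conj(1) + 2*(0)*conj(1) + 2*(0)*conj(1) + 2*(0)*conj(1)]
      = (1/8)[(2) + (-2) + (0) + (0) + (0)] = 0/8 = 0
  <chi_5*chi_4, chi_2> = (1/8)[1*(2)*conj(1) + 1*(-2)*conj(1) + 2*(0)*conj(1) + 2*(0)*conj(-1) + 2*(0)*conj(-1)]
      = (1/8)[(2) + (-2) + (0) + (0) + (0)] = 0/8 = 0
  <chi_5*chi_4, chi_3> = (1/8)[1*(2)*conj(1) + 1*(-2)*conj(1) + 2*(0)*conj(-1) + 2*(0)*conj(1) + 2*(0)*conj(-1)]
      = (1/8)[(2) + (-2) + (0) + (0) + (0)] = 0/8 = 0
  <chi_5*chi_4, chi_4> = (1/8)[1*(2)*conj(1) + 1*(-2)*conj(1) + 2*(0)*conj(-1) + 2*(0)*conj(-1) + 2*(0)*conj(1)]
      = (1/8)[(2) + (-2) + (0) + (0) + (0)] = 0/8 = 0
  <chi_5*chi_4, chi_5> = (1/8)[1*(2)*conj(2) + 1*(-2)*conj(-2) + 2*(0)*conj(0) + 2*(0)*conj(0) + 2*(0)*conj(0)]
      = (1/8)[(4) + (4) + (0) + (0) + (0)] = 8/8 = 1
Hence the multiplicities are chi_5: 1. Dimension check: dim(chi_5)*dim(chi_4) = 2*1 = 2 and sum (mult * dim) = 1*2 = 2.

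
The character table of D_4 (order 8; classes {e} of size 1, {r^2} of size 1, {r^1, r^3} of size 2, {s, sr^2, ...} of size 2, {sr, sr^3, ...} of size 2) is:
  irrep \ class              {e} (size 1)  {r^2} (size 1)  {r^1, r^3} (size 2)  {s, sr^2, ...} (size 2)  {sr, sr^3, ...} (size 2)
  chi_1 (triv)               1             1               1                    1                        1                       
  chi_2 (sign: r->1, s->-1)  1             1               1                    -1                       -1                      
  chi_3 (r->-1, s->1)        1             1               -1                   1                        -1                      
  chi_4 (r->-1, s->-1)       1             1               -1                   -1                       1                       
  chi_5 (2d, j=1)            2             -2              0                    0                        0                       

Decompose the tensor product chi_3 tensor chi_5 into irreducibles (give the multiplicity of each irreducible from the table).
chi_3 tensor chi_5 = chi_5 (all other irreducibles have multiplicity 0).

Proof sketch: The character of a tensor product is the pointwise product (chi_3 * chi_5)(C) = chi_3(C) * chi_5(C):
  {e}: (1)*(2), {r^2}: (1)*(-2), {r^1, r^3}: (-1)*(0), {s, sr^2, ...}: (1)*(0), {sr, sr^3, ...}: (-1)*(0)
so (chi_3 * chi_5) takes values
  {e} -> 2, {r^2} -> -2, {r^1, r^3} -> 0, {s, sr^2, ...} -> 0, {sr, sr^3, ...} -> 0.
Now take the inner product of this character with each irreducible chi from the table, <chi_3*chi_5, chi> = (1/8) sum_C |C| (chi_3*chi_5)(C) conj(chi(C)):
  <chi_3*chi_5, chi_1> = (1/8)[1*(2)*conj(1) + 1*(-2)*conj(1) + 2*(0)*conj(1) + 2*(0)*conj(1) + 2*(0)*conj(1)]
      = (1/8)[(2) + (-2) + (0) + (0) + (0)] = 0/8 = 0
  <chi_3*chi_5, chi_2> = (1/8)[1*(2)*conj(1) + 1*(-2)*conj(1) + 2*(0)*conj(1) + 2*(0)*conj(-1) + 2*(0)*conj(-1)]
      = (1/8)[(2) + (-2) + (0) + (0) + (0)] = 0/8 = 0
  <chi_3*chi_5, chi_3> = (1/8)[1*(2)*conj(1) + 1*(-2)*conj(1) + 2*(0)*conj(-1) + 2*(0)*conj(1) + 2*(0)*conj(-1)]
      = (1/8)[(2) + (-2) + (0) + (0) + (0)] = 0/8 = 0
  <chi_3*chi_5, chi_4> = (1/8)[1*(2)*conj(1) + 1*(-2)*conj(1) + 2*(0)*conj(-1) + 2*(0)*conj(-1) + 2*(0)*conj(1)]
      = (1/8)[(2) + (-2) + (0) + (0) + (0)] = 0/8 = 0
  <chi_3*chi_5, chi_5> = (1/8)[1*(2)*conj(2) + 1*(-2)*conj(-2) + 2*(0)*conj(0) + 2*(0)*conj(0) + 2*(0)*conj(0)]
      = (1/8)[(4) + (4) + (0) + (0) + (0)] = 8/8 = 1
Hence the multiplicities are chi_5: 1. Dimension check: dim(chi_3)*dim(chi_5) = 1*2 = 2 and sum (mult * dim) = 1*2 = 2.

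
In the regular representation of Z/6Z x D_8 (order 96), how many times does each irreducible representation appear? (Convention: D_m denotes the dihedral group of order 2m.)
Each irreducible V_i of dimension d_i appears with multiplicity d_i, i.e. rho_reg = (direct sum over all irreducibles V_i) d_i V_i. The irreducible dimensions for Z/6Z x D_8 are 1, 1, 1, 1, 1, 1, 1, 1, 1, 1, 1, 1, 1, 1, 1, 1, 1, 1, 1, 1, 1, 1, 1, 1, 2, 2, 2, 2, 2, 2, 2, 2, 2, 2, 2, 2, 2, 2, 2, 2, 2, 2: 24 irreducibles of dimension 1, each with multiplicity 1; 18 irreducibles of dimension 2, each with multiplicity 2. Total dimension 24*1*1 + 18*2*2 = 96 = |G|.

Working: General theorem: in the regular representation of a finite group G, each irreducible appears with multiplicity equal to its dimension. Check: dim(rho_reg) = sum d_i^2 = 1 + 1 + 1 + 1 + 1 + 1 + 1 + 1 + 1 + 1 + 1 + 1 + 1 + 1 + 1 + 1 + 1 + 1 + 1 + 1 + 1 + 1 + 1 + 1 + 4 + 4 + 4 + 4 + 4 + 4 + 4 + 4 + 4 + 4 + 4 + 4 + 4 + 4 + 4 + 4 + 4 + 4 = 96 = |G|.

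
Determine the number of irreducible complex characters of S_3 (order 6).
3

Justification: The number of irreducible complex representations of a finite group equals its number of conjugacy classes. Conjugacy classes in S_3 correspond to cycle types, i.e. partitions of 3; there are p(3) = 3 of them, so S_3 (order 6) has exactly 3 irreducible complex representations.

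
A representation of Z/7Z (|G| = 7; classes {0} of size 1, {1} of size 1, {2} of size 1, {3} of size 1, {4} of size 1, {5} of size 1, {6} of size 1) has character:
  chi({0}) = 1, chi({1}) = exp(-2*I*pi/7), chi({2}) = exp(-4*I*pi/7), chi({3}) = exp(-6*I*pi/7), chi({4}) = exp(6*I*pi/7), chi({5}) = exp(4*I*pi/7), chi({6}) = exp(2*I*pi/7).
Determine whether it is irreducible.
Irreducible: <chi, chi> = 1.

Proof sketch: <chi, chi> = (1/|G|) sum_C |C| * |chi(C)|^2 = (1/7)[1*|1|^2 + 1*|exp(-2*I*pi/7)|^2 + 1*|exp(-4*I*pi/7)|^2 + 1*|exp(-6*I*pi/7)|^2 + 1*|exp(6*I*pi/7)|^2 + 1*|exp(4*I*pi/7)|^2 + 1*|exp(2*I*pi/7)|^2]
  = (1/7)[(1) + (1) + (1) + (1) + (1) + (1) + (1)] = 7/7 = 1.
(Exp terms are combined using exp(i*s)*conj(exp(i*t)) = exp(i*(s-t)), and sums of them are collapsed using the identity that for every m > 1 the m distinct m-th roots of unity sum to 0, e.g. 1 + exp(2*I*pi/3) + exp(-2*I*pi/3) = 0.)
A character is irreducible iff <chi, chi> = 1, so this representation is irreducible.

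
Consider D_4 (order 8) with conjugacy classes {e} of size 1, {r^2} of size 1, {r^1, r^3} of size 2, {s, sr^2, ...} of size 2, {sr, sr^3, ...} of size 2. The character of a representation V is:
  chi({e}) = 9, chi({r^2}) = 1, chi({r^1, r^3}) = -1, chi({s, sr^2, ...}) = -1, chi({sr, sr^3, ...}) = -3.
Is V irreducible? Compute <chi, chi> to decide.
Not irreducible (reducible): <chi, chi> = 13 > 1.

<chi, chi> = (1/|G|) sum_C |C| * |chi(C)|^2 = (1/8)[1*|9|^2 + 1*|1|^2 + 2*|-1|^2 + 2*|-1|^2 + 2*|-3|^2]
  = (1/8)[(81) + (1) + (2) + (2) + (18)] = 104/8 = 13.
A character is irreducible iff <chi, chi> = 1, so this representation is reducible.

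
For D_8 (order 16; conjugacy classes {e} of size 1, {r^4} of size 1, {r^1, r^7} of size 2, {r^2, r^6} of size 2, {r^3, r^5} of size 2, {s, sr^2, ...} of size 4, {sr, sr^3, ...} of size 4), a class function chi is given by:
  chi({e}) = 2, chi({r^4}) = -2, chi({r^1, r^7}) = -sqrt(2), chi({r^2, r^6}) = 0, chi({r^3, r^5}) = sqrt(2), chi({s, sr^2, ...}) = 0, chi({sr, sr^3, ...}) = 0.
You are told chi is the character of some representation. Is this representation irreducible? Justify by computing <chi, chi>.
Irreducible: <chi, chi> = 1.

Details: <chi, chi> = (1/|G|) sum_C |C| * |chi(C)|^2 = (1/16)[1*|2|^2 + 1*|-2|^2 + 2*|-sqrt(2)|^2 + 2*|0|^2 + 2*|sqrt(2)|^2 + 4*|0|^2 + 4*|0|^2]
  = (1/16)[(4) + (4) + (4) + (0) + (4) + (0) + (0)] = 16/16 = 1.
A character is irreducible iff <chi, chi> = 1, so this representation is irreducible.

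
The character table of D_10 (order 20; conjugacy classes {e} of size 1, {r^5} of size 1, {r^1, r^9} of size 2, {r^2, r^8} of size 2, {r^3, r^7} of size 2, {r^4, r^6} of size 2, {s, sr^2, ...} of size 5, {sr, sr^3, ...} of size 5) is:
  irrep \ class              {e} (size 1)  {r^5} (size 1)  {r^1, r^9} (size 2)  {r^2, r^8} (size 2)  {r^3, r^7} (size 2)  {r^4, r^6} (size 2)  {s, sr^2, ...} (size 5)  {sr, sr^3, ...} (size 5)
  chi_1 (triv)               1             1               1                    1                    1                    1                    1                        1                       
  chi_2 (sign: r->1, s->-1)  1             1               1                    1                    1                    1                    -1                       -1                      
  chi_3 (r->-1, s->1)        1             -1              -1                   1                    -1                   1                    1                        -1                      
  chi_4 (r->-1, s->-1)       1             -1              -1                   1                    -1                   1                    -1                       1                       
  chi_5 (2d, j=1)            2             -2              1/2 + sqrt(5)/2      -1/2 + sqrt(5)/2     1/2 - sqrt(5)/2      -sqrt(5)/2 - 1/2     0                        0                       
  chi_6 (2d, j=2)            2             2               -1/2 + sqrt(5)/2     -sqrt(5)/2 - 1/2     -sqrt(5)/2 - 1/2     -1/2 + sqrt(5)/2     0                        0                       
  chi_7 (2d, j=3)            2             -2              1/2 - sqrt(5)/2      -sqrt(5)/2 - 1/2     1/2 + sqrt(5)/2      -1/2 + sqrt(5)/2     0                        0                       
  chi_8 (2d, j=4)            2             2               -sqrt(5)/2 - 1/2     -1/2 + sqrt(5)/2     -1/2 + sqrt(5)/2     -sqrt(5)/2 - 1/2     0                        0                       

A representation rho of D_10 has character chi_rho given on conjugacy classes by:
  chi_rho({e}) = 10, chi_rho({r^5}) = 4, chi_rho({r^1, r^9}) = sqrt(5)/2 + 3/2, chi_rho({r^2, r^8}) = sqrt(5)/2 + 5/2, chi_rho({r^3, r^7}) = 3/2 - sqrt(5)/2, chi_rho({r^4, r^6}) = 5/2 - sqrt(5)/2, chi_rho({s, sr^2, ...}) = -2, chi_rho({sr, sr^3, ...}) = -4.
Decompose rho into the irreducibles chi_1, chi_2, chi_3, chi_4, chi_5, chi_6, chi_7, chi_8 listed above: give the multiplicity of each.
Multiplicities: chi_1: 0, chi_2: 3, chi_3: 1, chi_4: 0, chi_5: 1, chi_6: 1, chi_7: 0, chi_8: 1.

Explanation: Use <chi_rho, chi> = (1/|G|) sum_C |C| * chi_rho(C) * conj(chi(C)) with |G| = 20 for each irreducible chi in the table:
  <chi_rho, chi_1> = (1/20)[1*(10)*conj(1) + 1*(4)*conj(1) + 2*(sqrt(5)/2 + 3/2)*conj(1) + 2*(sqrt(5)/2 + 5/2)*conj(1) + 2*(3/2 - sqrt(5)/2)*conj(1) + 2*(5/2 - sqrt(5)/2)*conj(1) + 5*(-2)*conj(1) + 5*(-4)*conj(1)]
      = (1/20)[(10) + (4) + (sqrt(5) + 3) + (sqrt(5) + 5) + (3 - sqrt(5)) + (5 - sqrt(5)) + (-10) + (-20)] = 0/20 = 0
  <chi_rho, chi_2> = (1/20)[1*(10)*conj(1) + 1*(4)*conj(1) + 2*(sqrt(5)/2 + 3/2)*conj(1) + 2*(sqrt(5)/2 + 5/2)*conj(1) + 2*(3/2 - sqrt(5)/2)*conj(1) + 2*(5/2 - sqrt(5)/2)*conj(1) + 5*(-2)*conj(-1) + 5*(-4)*conj(-1)]
      = (1/20)[(10) + (4) + (sqrt(5) + 3) + (sqrt(5) + 5) + (3 - sqrt(5)) + (5 - sqrt(5)) + (10) + (20)] = 60/20 = 3
  <chi_rho, chi_3> = (1/20)[1*(10)*conj(1) + 1*(4)*conj(-1) + 2*(sqrt(5)/2 + 3/2)*conj(-1) + 2*(sqrt(5)/2 + 5/2)*conj(1) + 2*(3/2 - sqrt(5)/2)*conj(-1) + 2*(5/2 - sqrt(5)/2)*conj(1) + 5*(-2)*conj(1) + 5*(-4)*conj(-1)]
      = (1/20)[(10) + (-4) + (-3 - sqrt(5)) + (sqrt(5) + 5) + (-3 + sqrt(5)) + (5 - sqrt(5)) + (-10) + (20)] = 20/20 = 1
  <chi_rho, chi_4> = (1/20)[1*(10)*conj(1) + 1*(4)*conj(-1) + 2*(sqrt(5)/2 + 3/2)*conj(-1) + 2*(sqrt(5)/2 + 5/2)*conj(1) + 2*(3/2 - sqrt(5)/2)*conj(-1) + 2*(5/2 - sqrt(5)/2)*conj(1) + 5*(-2)*conj(-1) + 5*(-4)*conj(1)]
      = (1/20)[(10) + (-4) + (-3 - sqrt(5)) + (sqrt(5) + 5) + (-3 + sqrt(5)) + (5 - sqrt(5)) + (10) + (-20)] = 0/20 = 0
  <chi_rho, chi_5> = (1/20)[1*(10)*conj(2) + 1*(4)*conj(-2) + 2*(sqrt(5)/2 + 3/2)*conj(1/2 + sqrt(5)/2) + 2*(sqrt(5)/2 + 5/2)*conj(-1/2 + sqrt(5)/2) + 2*(3/2 - sqrt(5)/2)*conj(1/2 - sqrt(5)/2) + 2*(5/2 - sqrt(5)/2)*conj(-sqrt(5)/2 - 1/2) + 5*(-2)*conj(0) + 5*(-4)*conj(0)]
      = (1/20)[(20) + (-8) + (4 + 2*sqrt(5)) + (2*sqrt(5)) + (4 - 2*sqrt(5)) + (-2*sqrt(5)) + (0) + (0)] = 20/20 = 1
  <chi_rho, chi_6> = (1/20)[1*(10)*conj(2) + 1*(4)*conj(2) + 2*(sqrt(5)/2 + 3/2)*conj(-1/2 + sqrt(5)/2) + 2*(sqrt(5)/2 + 5/2)*conj(-sqrt(5)/2 - 1/2) + 2*(3/2 - sqrt(5)/2)*conj(-sqrt(5)/2 - 1/2) + 2*(5/2 - sqrt(5)/2)*conj(-1/2 + sqrt(5)/2) + 5*(-2)*conj(0) + 5*(-4)*conj(0)]
      = (1/20)[(20) + (8) + (1 + sqrt(5)) + (-3*sqrt(5) - 5) + (1 - sqrt(5)) + (-5 + 3*sqrt(5)) + (0) + (0)] = 20/20 = 1
  <chi_rho, chi_7> = (1/20)[1*(10)*conj(2) + 1*(4)*conj(-2) + 2*(sqrt(5)/2 + 3/2)*conj(1/2 - sqrt(5)/2) + 2*(sqrt(5)/2 + 5/2)*conj(-sqrt(5)/2 - 1/2) + 2*(3/2 - sqrt(5)/2)*conj(1/2 + sqrt(5)/2) + 2*(5/2 - sqrt(5)/2)*conj(-1/2 + sqrt(5)/2) + 5*(-2)*conj(0) + 5*(-4)*conj(0)]
      = (1/20)[(20) + (-8) + (-sqrt(5) - 1) + (-3*sqrt(5) - 5) + (-1 + sqrt(5)) + (-5 + 3*sqrt(5)) + (0) + (0)] = 0/20 = 0
  <chi_rho, chi_8> = (1/20)[1*(10)*conj(2) + 1*(4)*conj(2) + 2*(sqrt(5)/2 + 3/2)*conj(-sqrt(5)/2 - 1/2) + 2*(sqrt(5)/2 + 5/2)*conj(-1/2 + sqrt(5)/2) + 2*(3/2 - sqrt(5)/2)*conj(-1/2 + sqrt(5)/2) + 2*(5/2 - sqrt(5)/2)*conj(-sqrt(5)/2 - 1/2) + 5*(-2)*conj(0) + 5*(-4)*conj(0)]
      = (1/20)[(20) + (8) + (-2*sqrt(5) - 4) + (2*sqrt(5)) + (-4 + 2*sqrt(5)) + (-2*sqrt(5)) + (0) + (0)] = 20/20 = 1
Dimension check: dim(rho) = sum (mult * dim) = 0*1 + 3*1 + 1*1 + 0*1 + 1*2 + 1*2 + 0*2 + 1*2 = 10 = chi_rho(e) = 10.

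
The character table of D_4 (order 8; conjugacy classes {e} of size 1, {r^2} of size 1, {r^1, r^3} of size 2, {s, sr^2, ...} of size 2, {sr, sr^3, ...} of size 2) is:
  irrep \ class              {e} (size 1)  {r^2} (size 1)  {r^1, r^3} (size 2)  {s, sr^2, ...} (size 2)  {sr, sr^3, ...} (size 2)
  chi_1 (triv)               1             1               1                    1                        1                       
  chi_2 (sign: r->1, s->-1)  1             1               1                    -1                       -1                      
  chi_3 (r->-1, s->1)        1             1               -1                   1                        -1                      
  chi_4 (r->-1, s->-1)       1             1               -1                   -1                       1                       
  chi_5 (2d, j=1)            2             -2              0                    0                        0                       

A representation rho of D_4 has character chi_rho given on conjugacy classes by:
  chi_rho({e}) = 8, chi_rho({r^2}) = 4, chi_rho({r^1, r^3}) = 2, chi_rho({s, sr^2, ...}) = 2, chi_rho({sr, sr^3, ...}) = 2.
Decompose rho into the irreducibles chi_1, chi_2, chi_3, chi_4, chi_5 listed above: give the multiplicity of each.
Multiplicities: chi_1: 3, chi_2: 1, chi_3: 1, chi_4: 1, chi_5: 1.

Solution. Use <chi_rho, chi> = (1/|G|) sum_C |C| * chi_rho(C) * conj(chi(C)) with |G| = 8 for each irreducible chi in the table:
  <chi_rho, chi_1> = (1/8)[1*(8)*conj(1) + 1*(4)*conj(1) + 2*(2)*conj(1) + 2*(2)*conj(1) + 2*(2)*conj(1)]
      = (1/8)[(8) + (4) + (4) + (4) + (4)] = 24/8 = 3
  <chi_rho, chi_2> = (1/8)[1*(8)*conj(1) + 1*(4)*conj(1) + 2*(2)*conj(1) + 2*(2)*conj(-1) + 2*(2)*conj(-1)]
      = (1/8)[(8) + (4) + (4) + (-4) + (-4)] = 8/8 = 1
  <chi_rho, chi_3> = (1/8)[1*(8)*conj(1) + 1*(4)*conj(1) + 2*(2)*conj(-1) + 2*(2)*conj(1) + 2*(2)*conj(-1)]
      = (1/8)[(8) + (4) + (-4) + (4) + (-4)] = 8/8 = 1
  <chi_rho, chi_4> = (1/8)[1*(8)*conj(1) + 1*(4)*conj(1) + 2*(2)*conj(-1) + 2*(2)*conj(-1) + 2*(2)*conj(1)]
      = (1/8)[(8) + (4) + (-4) + (-4) + (4)] = 8/8 = 1
  <chi_rho, chi_5> = (1/8)[1*(8)*conj(2) + 1*(4)*conj(-2) + 2*(2)*conj(0) + 2*(2)*conj(0) + 2*(2)*conj(0)]
      = (1/8)[(16) + (-8) + (0) + (0) + (0)] = 8/8 = 1
Dimension check: dim(rho) = sum (mult * dim) = 3*1 + 1*1 + 1*1 + 1*1 + 1*2 = 8 = chi_rho(e) = 8.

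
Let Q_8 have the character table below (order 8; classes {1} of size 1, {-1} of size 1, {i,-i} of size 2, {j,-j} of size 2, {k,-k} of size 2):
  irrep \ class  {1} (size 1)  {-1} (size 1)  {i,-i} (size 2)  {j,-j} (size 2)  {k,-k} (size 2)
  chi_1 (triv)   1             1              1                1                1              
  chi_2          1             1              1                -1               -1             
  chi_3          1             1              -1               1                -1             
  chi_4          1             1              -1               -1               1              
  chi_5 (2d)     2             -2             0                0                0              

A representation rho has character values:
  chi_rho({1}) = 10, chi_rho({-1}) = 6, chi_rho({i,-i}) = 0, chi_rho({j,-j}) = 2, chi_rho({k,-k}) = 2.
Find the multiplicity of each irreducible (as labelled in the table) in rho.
Multiplicities: chi_1: 3, chi_2: 1, chi_3: 2, chi_4: 2, chi_5: 1.

Details: Use <chi_rho, chi> = (1/|G|) sum_C |C| * chi_rho(C) * conj(chi(C)) with |G| = 8 for each irreducible chi in the table:
  <chi_rho, chi_1> = (1/8)[1*(10)*conj(1) + 1*(6)*conj(1) + 2*(0)*conj(1) + 2*(2)*conj(1) + 2*(2)*conj(1)]
      = (1/8)[(10) + (6) + (0) + (4) + (4)] = 24/8 = 3
  <chi_rho, chi_2> = (1/8)[1*(10)*conj(1) + 1*(6)*conj(1) + 2*(0)*conj(1) + 2*(2)*conj(-1) + 2*(2)*conj(-1)]
      = (1/8)[(10) + (6) + (0) + (-4) + (-4)] = 8/8 = 1
  <chi_rho, chi_3> = (1/8)[1*(10)*conj(1) + 1*(6)*conj(1) + 2*(0)*conj(-1) + 2*(2)*conj(1) + 2*(2)*conj(-1)]
      = (1/8)[(10) + (6) + (0) + (4) + (-4)] = 16/8 = 2
  <chi_rho, chi_4> = (1/8)[1*(10)*conj(1) + 1*(6)*conj(1) + 2*(0)*conj(-1) + 2*(2)*conj(-1) + 2*(2)*conj(1)]
      = (1/8)[(10) + (6) + (0) + (-4) + (4)] = 16/8 = 2
  <chi_rho, chi_5> = (1/8)[1*(10)*conj(2) + 1*(6)*conj(-2) + 2*(0)*conj(0) + 2*(2)*conj(0) + 2*(2)*conj(0)]
      = (1/8)[(20) + (-12) + (0) + (0) + (0)] = 8/8 = 1
Dimension check: dim(rho) = sum (mult * dim) = 3*1 + 1*1 + 2*1 + 2*1 + 1*2 = 10 = chi_rho(e) = 10.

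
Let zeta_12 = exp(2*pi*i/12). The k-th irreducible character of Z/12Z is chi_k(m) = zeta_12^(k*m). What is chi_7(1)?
chi_7(1) = zeta_12^7 = exp(-5*I*pi/6)

Proof sketch: chi_7(1) = zeta_12^(7*1) = zeta_12^7. Since zeta_12^12 = 1, this equals zeta_12^7 = exp(2*pi*i*7/12) = exp(-5*I*pi/6).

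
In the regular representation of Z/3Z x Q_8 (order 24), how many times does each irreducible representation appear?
Each irreducible V_i of dimension d_i appears with multiplicity d_i, i.e. rho_reg = (direct sum over all irreducibles V_i) d_i V_i. The irreducible dimensions for Z/3Z x Q_8 are 1, 1, 1, 1, 1, 1, 1, 1, 1, 1, 1, 1, 2, 2, 2: 12 irreducibles of dimension 1, each with multiplicity 1; 3 irreducibles of dimension 2, each with multiplicity 2. Total dimension 12*1*1 + 3*2*2 = 24 = |G|.

Explanation: General theorem: in the regular representation of a finite group G, each irreducible appears with multiplicity equal to its dimension. Check: dim(rho_reg) = sum d_i^2 = 1 + 1 + 1 + 1 + 1 + 1 + 1 + 1 + 1 + 1 + 1 + 1 + 4 + 4 + 4 = 24 = |G|.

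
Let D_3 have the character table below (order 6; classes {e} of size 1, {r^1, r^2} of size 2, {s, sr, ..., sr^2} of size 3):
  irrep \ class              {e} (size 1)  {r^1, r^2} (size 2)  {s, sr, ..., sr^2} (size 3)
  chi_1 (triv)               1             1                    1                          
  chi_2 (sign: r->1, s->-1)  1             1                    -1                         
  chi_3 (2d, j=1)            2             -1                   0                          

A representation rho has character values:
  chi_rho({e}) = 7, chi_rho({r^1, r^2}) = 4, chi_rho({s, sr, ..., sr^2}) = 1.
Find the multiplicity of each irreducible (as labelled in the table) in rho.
Multiplicities: chi_1: 3, chi_2: 2, chi_3: 1.

Reasoning: Use <chi_rho, chi> = (1/|G|) sum_C |C| * chi_rho(C) * conj(chi(C)) with |G| = 6 for each irreducible chi in the table:
  <chi_rho, chi_1> = (1/6)[1*(7)*conj(1) + 2*(4)*conj(1) + 3*(1)*conj(1)]
      = (1/6)[(7) + (8) + (3)] = 18/6 = 3
  <chi_rho, chi_2> = (1/6)[1*(7)*conj(1) + 2*(4)*conj(1) + 3*(1)*conj(-1)]
      = (1/6)[(7) + (8) + (-3)] = 12/6 = 2
  <chi_rho, chi_3> = (1/6)[1*(7)*conj(2) + 2*(4)*conj(-1) + 3*(1)*conj(0)]
      = (1/6)[(14) + (-8) + (0)] = 6/6 = 1
Dimension check: dim(rho) = sum (mult * dim) = 3*1 + 2*1 + 1*2 = 7 = chi_rho(e) = 7.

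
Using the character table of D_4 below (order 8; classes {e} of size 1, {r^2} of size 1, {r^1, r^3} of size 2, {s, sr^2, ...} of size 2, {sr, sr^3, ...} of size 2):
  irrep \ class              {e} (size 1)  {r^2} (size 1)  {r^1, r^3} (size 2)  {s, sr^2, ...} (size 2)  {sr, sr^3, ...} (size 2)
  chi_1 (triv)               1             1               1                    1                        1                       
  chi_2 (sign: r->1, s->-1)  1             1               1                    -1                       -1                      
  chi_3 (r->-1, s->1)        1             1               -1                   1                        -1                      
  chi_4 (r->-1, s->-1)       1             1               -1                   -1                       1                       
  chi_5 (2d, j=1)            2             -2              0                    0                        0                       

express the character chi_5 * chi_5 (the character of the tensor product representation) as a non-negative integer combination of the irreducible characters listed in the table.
chi_5 tensor chi_5 = chi_1 + chi_2 + chi_3 + chi_4 (all other irreducibles have multiplicity 0).

Explanation: The character of a tensor product is the pointwise product (chi_5 * chi_5)(C) = chi_5(C) * chi_5(C):
  {e}: (2)*(2), {r^2}: (-2)*(-2), {r^1, r^3}: (0)*(0), {s, sr^2, ...}: (0)*(0), {sr, sr^3, ...}: (0)*(0)
so (chi_5 * chi_5) takes values
  {e} -> 4, {r^2} -> 4, {r^1, r^3} -> 0, {s, sr^2, ...} -> 0, {sr, sr^3, ...} -> 0.
Now take the inner product of this character with each irreducible chi from the table, <chi_5*chi_5, chi> = (1/8) sum_C |C| (chi_5*chi_5)(C) conj(chi(C)):
  <chi_5*chi_5, chi_1> = (1/8)[1*(4)*conj(1) + 1*(4)*conj(1) + 2*(0)*conj(1) + 2*(0)*conj(1) + 2*(0)*conj(1)]
      = (1/8)[(4) + (4) + (0) + (0) + (0)] = 8/8 = 1
  <chi_5*chi_5, chi_2> = (1/8)[1*(4)*conj(1) + 1*(4)*conj(1) + 2*(0)*conj(1) + 2*(0)*conj(-1) + 2*(0)*conj(-1)]
      = (1/8)[(4) + (4) + (0) + (0) + (0)] = 8/8 = 1
  <chi_5*chi_5, chi_3> = (1/8)[1*(4)*conj(1) + 1*(4)*conj(1) + 2*(0)*conj(-1) + 2*(0)*conj(1) + 2*(0)*conj(-1)]
      = (1/8)[(4) + (4) + (0) + (0) + (0)] = 8/8 = 1
  <chi_5*chi_5, chi_4> = (1/8)[1*(4)*conj(1) + 1*(4)*conj(1) + 2*(0)*conj(-1) + 2*(0)*conj(-1) + 2*(0)*conj(1)]
      = (1/8)[(4) + (4) + (0) + (0) + (0)] = 8/8 = 1
  <chi_5*chi_5, chi_5> = (1/8)[1*(4)*conj(2) + 1*(4)*conj(-2) + 2*(0)*conj(0) + 2*(0)*conj(0) + 2*(0)*conj(0)]
      = (1/8)[(8) + (-8) + (0) + (0) + (0)] = 0/8 = 0
Hence the multiplicities are chi_1: 1, chi_2: 1, chi_3: 1, chi_4: 1. Dimension check: dim(chi_5)*dim(chi_5) = 2*2 = 4 and sum (mult * dim) = 1*1 + 1*1 + 1*1 + 1*1 = 4.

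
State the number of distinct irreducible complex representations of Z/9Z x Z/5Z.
45

Derivation: The number of irreducible complex representations of a finite group equals its number of conjugacy classes. Z/9Z x Z/5Z is abelian of order 45, so every element is its own conjugacy class: 45 classes, so Z/9Z x Z/5Z (order 45) has exactly 45 irreducible complex representations.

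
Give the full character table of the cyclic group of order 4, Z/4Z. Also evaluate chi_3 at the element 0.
Character table of Z/4Z (irreps indexed chi_0,...,chi_3 with chi_k(m) = zeta_4^(k*m), zeta_4 = exp(2*pi*i/4)):
  irrep \ class  {0} (size 1)  {1} (size 1)  {2} (size 1)  {3} (size 1)
  chi_0          1             1             1             1           
  chi_1          1             I             -1            -I          
  chi_2          1             -1            1             -1          
  chi_3          1             -I            -1            I           

Spot check: chi_3(0) = zeta_4^(3*0) = zeta_4^0 = 1.

Details: Z/4Z is abelian, so all 4 irreducible complex representations are 1-dimensional. They are given by chi_k(m) = zeta_4^(k*m) for k = 0,...,3. Row orthogonality: sum_m chi_k(m) conj(chi_l(m)) = 4 * [k = l].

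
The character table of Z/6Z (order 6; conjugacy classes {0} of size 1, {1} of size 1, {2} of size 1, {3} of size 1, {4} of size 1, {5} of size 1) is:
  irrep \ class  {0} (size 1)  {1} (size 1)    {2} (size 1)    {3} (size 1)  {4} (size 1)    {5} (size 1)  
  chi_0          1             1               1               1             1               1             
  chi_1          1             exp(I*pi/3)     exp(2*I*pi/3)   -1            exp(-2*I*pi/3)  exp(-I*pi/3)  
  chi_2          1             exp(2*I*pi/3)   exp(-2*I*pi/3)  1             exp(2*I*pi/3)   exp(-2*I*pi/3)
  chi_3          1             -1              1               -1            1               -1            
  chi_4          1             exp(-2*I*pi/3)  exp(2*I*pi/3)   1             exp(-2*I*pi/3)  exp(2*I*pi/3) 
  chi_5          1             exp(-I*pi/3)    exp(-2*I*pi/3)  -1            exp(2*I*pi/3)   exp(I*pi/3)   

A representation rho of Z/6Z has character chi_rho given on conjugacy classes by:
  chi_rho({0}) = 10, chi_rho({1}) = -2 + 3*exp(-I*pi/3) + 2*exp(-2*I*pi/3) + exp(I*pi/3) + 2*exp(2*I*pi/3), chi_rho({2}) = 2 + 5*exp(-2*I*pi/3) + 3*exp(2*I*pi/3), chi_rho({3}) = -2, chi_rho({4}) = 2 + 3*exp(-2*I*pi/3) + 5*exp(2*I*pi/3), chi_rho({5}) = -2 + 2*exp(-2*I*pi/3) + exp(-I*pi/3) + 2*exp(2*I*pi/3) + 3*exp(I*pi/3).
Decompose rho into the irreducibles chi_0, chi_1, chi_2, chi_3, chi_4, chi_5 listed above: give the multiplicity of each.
Multiplicities: chi_0: 0, chi_1: 1, chi_2: 2, chi_3: 2, chi_4: 2, chi_5: 3.

Why: Use <chi_rho, chi> = (1/|G|) sum_C |C| * chi_rho(C) * conj(chi(C)) with |G| = 6 for each irreducible chi in the table:
  <chi_rho, chi_0> = (1/6)[1*(10)*conj(1) + 1*(-2 + 3*exp(-I*pi/3) + 2*exp(-2*I*pi/3) + exp(I*pi/3) + 2*exp(2*I*pi/3))*conj(1) + 1*(2 + 5*exp(-2*I*pi/3) + 3*exp(2*I*pi/3))*conj(1) + 1*(-2)*conj(1) + 1*(2 + 3*exp(-2*I*pi/3) + 5*exp(2*I*pi/3))*conj(1) + 1*(-2 + 2*exp(-2*I*pi/3) + exp(-I*pi/3) + 2*exp(2*I*pi/3) + 3*exp(I*pi/3))*conj(1)]
      = (1/6)[(10) + (-2 + 3*exp(-I*pi/3) + 2*exp(-2*I*pi/3) + exp(I*pi/3) + 2*exp(2*I*pi/3)) + (2 + 5*exp(-2*I*pi/3) + 3*exp(2*I*pi/3)) + (-2) + (2 + 3*exp(-2*I*pi/3) + 5*exp(2*I*pi/3)) + (-2 + 2*exp(-2*I*pi/3) + exp(-I*pi/3) + 2*exp(2*I*pi/3) + 3*exp(I*pi/3))] = 0/6 = 0
  <chi_rho, chi_1> = (1/6)[1*(10)*conj(1) + 1*(-2 + 3*exp(-I*pi/3) + 2*exp(-2*I*pi/3) + exp(I*pi/3) + 2*exp(2*I*pi/3))*conj(exp(I*pi/3)) + 1*(2 + 5*exp(-2*I*pi/3) + 3*exp(2*I*pi/3))*conj(exp(2*I*pi/3)) + 1*(-2)*conj(-1) + 1*(2 + 3*exp(-2*I*pi/3) + 5*exp(2*I*pi/3))*conj(exp(-2*I*pi/3)) + 1*(-2 + 2*exp(-2*I*pi/3) + exp(-I*pi/3) + 2*exp(2*I*pi/3) + 3*exp(I*pi/3))*conj(exp(-I*pi/3))]
      = (1/6)[(10) + (-1 + 3*exp(-2*I*pi/3) - 2*exp(-I*pi/3) + 2*exp(I*pi/3)) + (3 + 2*exp(-2*I*pi/3) + 5*exp(2*I*pi/3)) + (2) + (3 + 5*exp(-2*I*pi/3) + 2*exp(2*I*pi/3)) + (-1 - 2*exp(I*pi/3) + 2*exp(-I*pi/3) + 3*exp(2*I*pi/3))] = 6/6 = 1
  <chi_rho, chi_2> = (1/6)[1*(10)*conj(1) + 1*(-2 + 3*exp(-I*pi/3) + 2*exp(-2*I*pi/3) + exp(I*pi/3) + 2*exp(2*I*pi/3))*conj(exp(2*I*pi/3)) + 1*(2 + 5*exp(-2*I*pi/3) + 3*exp(2*I*pi/3))*conj(exp(-2*I*pi/3)) + 1*(-2)*conj(1) + 1*(2 + 3*exp(-2*I*pi/3) + 5*exp(2*I*pi/3))*conj(exp(2*I*pi/3)) + 1*(-2 + 2*exp(-2*I*pi/3) + exp(-I*pi/3) + 2*exp(2*I*pi/3) + 3*exp(I*pi/3))*conj(exp(-2*I*pi/3))]
      = (1/6)[(10) + (-1 + exp(-I*pi/3) + 2*exp(2*I*pi/3) - 2*exp(-2*I*pi/3)) + (5 + 3*exp(-2*I*pi/3) + 2*exp(2*I*pi/3)) + (-2) + (5 + 2*exp(-2*I*pi/3) + 3*exp(2*I*pi/3)) + (-1 + 2*exp(-2*I*pi/3) - 2*exp(2*I*pi/3) + exp(I*pi/3))] = 12/6 = 2
  <chi_rho, chi_3> = (1/6)[1*(10)*conj(1) + 1*(-2 + 3*exp(-I*pi/3) + 2*exp(-2*I*pi/3) + exp(I*pi/3) + 2*exp(2*I*pi/3))*conj(-1) + 1*(2 + 5*exp(-2*I*pi/3) + 3*exp(2*I*pi/3))*conj(1) + 1*(-2)*conj(-1) + 1*(2 + 3*exp(-2*I*pi/3) + 5*exp(2*I*pi/3))*conj(1) + 1*(-2 + 2*exp(-2*I*pi/3) + exp(-I*pi/3) + 2*exp(2*I*pi/3) + 3*exp(I*pi/3))*conj(-1)]
      = (1/6)[(10) + (2 - 2*exp(2*I*pi/3) - exp(I*pi/3) - 2*exp(-2*I*pi/3) - 3*exp(-I*pi/3)) + (2 + 5*exp(-2*I*pi/3) + 3*exp(2*I*pi/3)) + (2) + (2 + 3*exp(-2*I*pi/3) + 5*exp(2*I*pi/3)) + (2 - 3*exp(I*pi/3) - 2*exp(2*I*pi/3) - exp(-I*pi/3) - 2*exp(-2*I*pi/3))] = 12/6 = 2
  <chi_rho, chi_4> = (1/6)[1*(10)*conj(1) + 1*(-2 + 3*exp(-I*pi/3) + 2*exp(-2*I*pi/3) + exp(I*pi/3) + 2*exp(2*I*pi/3))*conj(exp(-2*I*pi/3)) + 1*(2 + 5*exp(-2*I*pi/3) + 3*exp(2*I*pi/3))*conj(exp(2*I*pi/3)) + 1*(-2)*conj(1) + 1*(2 + 3*exp(-2*I*pi/3) + 5*exp(2*I*pi/3))*conj(exp(-2*I*pi/3)) + 1*(-2 + 2*exp(-2*I*pi/3) + exp(-I*pi/3) + 2*exp(2*I*pi/3) + 3*exp(I*pi/3))*conj(exp(2*I*pi/3))]
      = (1/6)[(10) + (1 + 2*exp(-2*I*pi/3) - 2*exp(2*I*pi/3) + 3*exp(I*pi/3)) + (3 + 2*exp(-2*I*pi/3) + 5*exp(2*I*pi/3)) + (-2) + (3 + 5*exp(-2*I*pi/3) + 2*exp(2*I*pi/3)) + (1 + 3*exp(-I*pi/3) + 2*exp(2*I*pi/3) - 2*exp(-2*I*pi/3))] = 12/6 = 2
  <chi_rho, chi_5> = (1/6)[1*(10)*conj(1) + 1*(-2 + 3*exp(-I*pi/3) + 2*exp(-2*I*pi/3) + exp(I*pi/3) + 2*exp(2*I*pi/3))*conj(exp(-I*pi/3)) + 1*(2 + 5*exp(-2*I*pi/3) + 3*exp(2*I*pi/3))*conj(exp(-2*I*pi/3)) + 1*(-2)*conj(-1) + 1*(2 + 3*exp(-2*I*pi/3) + 5*exp(2*I*pi/3))*conj(exp(2*I*pi/3)) + 1*(-2 + 2*exp(-2*I*pi/3) + exp(-I*pi/3) + 2*exp(2*I*pi/3) + 3*exp(I*pi/3))*conj(exp(I*pi/3))]
      = (1/6)[(10) + (1 - 2*exp(I*pi/3) + 2*exp(-I*pi/3) + exp(2*I*pi/3)) + (5 + 3*exp(-2*I*pi/3) + 2*exp(2*I*pi/3)) + (2) + (5 + 2*exp(-2*I*pi/3) + 3*exp(2*I*pi/3)) + (1 + exp(-2*I*pi/3) - 2*exp(-I*pi/3) + 2*exp(I*pi/3))] = 18/6 = 3
(Exp terms are combined using exp(i*s)*conj(exp(i*t)) = exp(i*(s-t)), and sums of them are collapsed using the identity that for every m > 1 the m distinct m-th roots of unity sum to 0, e.g. 1 + exp(2*I*pi/3) + exp(-2*I*pi/3) = 0.)
Dimension check: dim(rho) = sum (mult * dim) = 0*1 + 1*1 + 2*1 + 2*1 + 2*1 + 3*1 = 10 = chi_rho(e) = 10.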